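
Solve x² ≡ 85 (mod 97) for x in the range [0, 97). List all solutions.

97 ≡ 1 (mod 4), so we find a root by search.
Trying successive values, 45² = 2025 ≡ 85 (mod 97). The other root is 97 − 45 = 52.

45, 52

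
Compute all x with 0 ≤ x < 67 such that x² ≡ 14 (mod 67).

Since 67 ≡ 3 (mod 4), a square root of 14 is 14^((67+1)/4) = 14^17 mod 67.
Repeated squaring: 14^2≡62, 14^4≡25, 14^8≡22, 14^16≡15 (mod 67).
14^17 = 14^(16+1) ≡ 9 (mod 67).
Check: 9² = 81 ≡ 14 (mod 67). The two roots are 9 and 58.

9, 58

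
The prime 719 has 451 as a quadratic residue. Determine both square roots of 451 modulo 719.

106, 613

Since 719 ≡ 3 (mod 4), a square root of 451 is 451^((719+1)/4) = 451^180 mod 719.
Repeated squaring: 451^2≡643, 451^4≡24, 451^8≡576, 451^16≡317, 451^32≡548, 451^64≡481, 451^128≡562 (mod 719).
451^180 = 451^(128+32+16+4) ≡ 613 (mod 719).
Check: 613² = 375769 ≡ 451 (mod 719). The two roots are 106 and 613.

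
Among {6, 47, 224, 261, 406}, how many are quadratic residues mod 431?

2

(6/431) = +1 → QR.
(47/431) = -1 → non-residue.
(224/431) = -1 → non-residue.
(261/431) = +1 → QR.
(406/431) = -1 → non-residue.
Total quadratic residues among the 5: 2.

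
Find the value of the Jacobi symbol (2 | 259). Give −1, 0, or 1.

-1

Pull out 2: since 259 ≡ 3 (mod 8), (2/259) = -1.
Reached (1/259) = 1. Collecting the sign flips along the way, the symbol is -1.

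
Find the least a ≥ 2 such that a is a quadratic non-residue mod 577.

5

(2/577) = +1, so 2 is a residue.
(3/577) = +1, so 3 is a residue.
(4/577) = +1, so 4 is a residue.
(5/577) = −1, so 5 is the smallest positive non-residue mod 577.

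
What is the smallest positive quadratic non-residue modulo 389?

2

(2/389) = −1, so 2 is the smallest positive non-residue mod 389.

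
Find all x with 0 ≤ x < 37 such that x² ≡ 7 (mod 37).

37 ≡ 1 (mod 4), so we find a root by search.
Trying successive values, 9² = 81 ≡ 7 (mod 37). The other root is 37 − 9 = 28.

9, 28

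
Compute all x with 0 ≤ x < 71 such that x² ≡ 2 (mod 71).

Since 71 ≡ 3 (mod 4), a square root of 2 is 2^((71+1)/4) = 2^18 mod 71.
Repeated squaring: 2^2≡4, 2^4≡16, 2^8≡43, 2^16≡3 (mod 71).
2^18 = 2^(16+2) ≡ 12 (mod 71).
Check: 12² = 144 ≡ 2 (mod 71). The two roots are 12 and 59.

12, 59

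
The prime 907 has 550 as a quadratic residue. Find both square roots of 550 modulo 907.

Since 907 ≡ 3 (mod 4), a square root of 550 is 550^((907+1)/4) = 550^227 mod 907.
Repeated squaring: 550^2≡469, 550^4≡467, 550^8≡409, 550^16≡393, 550^32≡259, 550^64≡870, 550^128≡462 (mod 907).
550^227 = 550^(128+64+32+2+1) ≡ 586 (mod 907).
Check: 586² = 343396 ≡ 550 (mod 907). The two roots are 321 and 586.

321, 586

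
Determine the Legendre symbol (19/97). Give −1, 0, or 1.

-1

Reciprocity: 19 ≡ 3 and 97 ≡ 1 (mod 4), so (19/97) = +(97/19).
Reduce top mod 19: now compute (2/19).
Pull out 2: since 19 ≡ 3 (mod 8), (2/19) = -1.
Reached (1/19) = 1. Collecting the sign flips along the way, the symbol is -1.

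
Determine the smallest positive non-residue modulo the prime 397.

2

(2/397) = −1, so 2 is the smallest positive non-residue mod 397.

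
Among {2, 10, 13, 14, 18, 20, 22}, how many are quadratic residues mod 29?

3

(2/29) = -1 → non-residue.
(10/29) = -1 → non-residue.
(13/29) = +1 → QR.
(14/29) = -1 → non-residue.
(18/29) = -1 → non-residue.
(20/29) = +1 → QR.
(22/29) = +1 → QR.
Total quadratic residues among the 7: 3.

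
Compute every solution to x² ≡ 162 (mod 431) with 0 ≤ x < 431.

32, 399

Since 431 ≡ 3 (mod 4), a square root of 162 is 162^((431+1)/4) = 162^108 mod 431.
Repeated squaring: 162^2≡384, 162^4≡54, 162^8≡330, 162^16≡288, 162^32≡192, 162^64≡229 (mod 431).
162^108 = 162^(64+32+8+4) ≡ 32 (mod 431).
Check: 32² = 1024 ≡ 162 (mod 431). The two roots are 32 and 399.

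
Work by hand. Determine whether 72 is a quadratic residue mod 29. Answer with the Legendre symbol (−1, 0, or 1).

-1

First reduce: 72 ≡ 14 (mod 29).
Pull out 2: since 29 ≡ 5 (mod 8), (2/29) = -1.
Reciprocity: 7 ≡ 3 and 29 ≡ 1 (mod 4), so (7/29) = +(29/7).
Reduce top mod 7: now compute (1/7).
Reached (1/7) = 1. Collecting the sign flips along the way, the symbol is -1.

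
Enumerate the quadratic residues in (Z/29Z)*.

Square k = 1,…,14 (k and 29−k give the same square):
1²=1, 2²=4, 3²=9, 4²=16, 5²=25, 6²≡7, 7²≡20, 8²≡6, 9²≡23, 10²≡13, 11²≡5, 12²≡28, 13²≡24, 14²≡22 (mod 29).
So the quadratic residues mod 29 are {1, 4, 5, 6, 7, 9, 13, 16, 20, 22, 23, 24, 25, 28}.

1,4,5,6,7,9,13,16,20,22,23,24,25,28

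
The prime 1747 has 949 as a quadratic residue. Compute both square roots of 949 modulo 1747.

Since 1747 ≡ 3 (mod 4), a square root of 949 is 949^((1747+1)/4) = 949^437 mod 1747.
Repeated squaring: 949^2≡896, 949^4≡943, 949^8≡26, 949^16≡676, 949^32≡1009, 949^64≡1327, 949^128≡1700, 949^256≡462 (mod 1747).
949^437 = 949^(256+128+32+16+4+1) ≡ 1553 (mod 1747).
Check: 1553² = 2411809 ≡ 949 (mod 1747). The two roots are 194 and 1553.

194, 1553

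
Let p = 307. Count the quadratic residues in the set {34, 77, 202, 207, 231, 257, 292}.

(34/307) = -1 → non-residue.
(77/307) = +1 → QR.
(202/307) = -1 → non-residue.
(207/307) = -1 → non-residue.
(231/307) = -1 → non-residue.
(257/307) = +1 → QR.
(292/307) = -1 → non-residue.
Total quadratic residues among the 7: 2.

2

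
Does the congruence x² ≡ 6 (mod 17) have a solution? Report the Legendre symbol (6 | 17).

-1

Pull out 2: since 17 ≡ 1 (mod 8), (2/17) = +1.
Reciprocity: 3 ≡ 3 and 17 ≡ 1 (mod 4), so (3/17) = +(17/3).
Reduce top mod 3: now compute (2/3).
Pull out 2: since 3 ≡ 3 (mod 8), (2/3) = -1.
Reached (1/3) = 1. Collecting the sign flips along the way, the symbol is -1.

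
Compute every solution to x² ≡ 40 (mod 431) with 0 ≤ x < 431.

Since 431 ≡ 3 (mod 4), a square root of 40 is 40^((431+1)/4) = 40^108 mod 431.
Repeated squaring: 40^2≡307, 40^4≡291, 40^8≡205, 40^16≡218, 40^32≡114, 40^64≡66 (mod 431).
40^108 = 40^(64+32+8+4) ≡ 389 (mod 431).
Check: 389² = 151321 ≡ 40 (mod 431). The two roots are 42 and 389.

42, 389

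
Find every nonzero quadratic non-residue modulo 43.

Square k = 1,…,21 (k and 43−k give the same square):
1²=1, 2²=4, 3²=9, 4²=16, 5²=25, 6²=36, 7²≡6, 8²≡21, 9²≡38, 10²≡14, 11²≡35, 12²≡15, 13²≡40, 14²≡24, 15²≡10, 16²≡41, 17²≡31, 18²≡23, 19²≡17, 20²≡13, 21²≡11 (mod 43).
The residues are {1, 4, 6, 9, 10, 11, 13, 14, 15, 16, 17, 21, 23, 24, 25, 31, 35, 36, 38, 40, 41}; the non-residues are the remaining 21 nonzero classes.

2, 3, 5, 7, 8, 12, 18, 19, 20, 22, 26, 27, 28, 29, 30, 32, 33, 34, 37, 39, 42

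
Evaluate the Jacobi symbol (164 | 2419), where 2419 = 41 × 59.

0

Pull out 2^2: since 2419 ≡ 3 (mod 8), (2/2419) = -1, so (2/2419)^2 = +1.
Reciprocity: 41 ≡ 1 and 2419 ≡ 3 (mod 4), so (41/2419) = +(2419/41).
Reduce top mod 41: now compute (0/41).
Top reduces to 0: gcd > 1, so the symbol is 0.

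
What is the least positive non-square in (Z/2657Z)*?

3

(2/2657) = +1, so 2 is a residue.
(3/2657) = −1, so 3 is the smallest positive non-residue mod 2657.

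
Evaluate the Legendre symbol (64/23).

First reduce: 64 ≡ 18 (mod 23).
Pull out 2: since 23 ≡ 7 (mod 8), (2/23) = +1.
Reciprocity: 9 ≡ 1 and 23 ≡ 3 (mod 4), so (9/23) = +(23/9).
Reduce top mod 9: now compute (5/9).
Reciprocity: 5 ≡ 1 and 9 ≡ 1 (mod 4), so (5/9) = +(9/5).
Reduce top mod 5: now compute (4/5).
Pull out 2^2: since 5 ≡ 5 (mod 8), (2/5) = -1, so (2/5)^2 = +1.
Reached (1/5) = 1. Collecting the sign flips along the way, the symbol is +1.

1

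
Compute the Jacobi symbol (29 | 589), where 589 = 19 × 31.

1

Reciprocity: 29 ≡ 1 and 589 ≡ 1 (mod 4), so (29/589) = +(589/29).
Reduce top mod 29: now compute (9/29).
Reciprocity: 9 ≡ 1 and 29 ≡ 1 (mod 4), so (9/29) = +(29/9).
Reduce top mod 9: now compute (2/9).
Pull out 2: since 9 ≡ 1 (mod 8), (2/9) = +1.
Reached (1/9) = 1. Collecting the sign flips along the way, the symbol is +1.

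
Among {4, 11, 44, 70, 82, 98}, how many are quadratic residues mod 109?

(4/109) = +1 → QR.
(11/109) = -1 → non-residue.
(44/109) = -1 → non-residue.
(70/109) = -1 → non-residue.
(82/109) = +1 → QR.
(98/109) = -1 → non-residue.
Total quadratic residues among the 6: 2.

2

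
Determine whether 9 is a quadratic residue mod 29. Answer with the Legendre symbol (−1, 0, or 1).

Reciprocity: 9 ≡ 1 and 29 ≡ 1 (mod 4), so (9/29) = +(29/9).
Reduce top mod 9: now compute (2/9).
Pull out 2: since 9 ≡ 1 (mod 8), (2/9) = +1.
Reached (1/9) = 1. Collecting the sign flips along the way, the symbol is +1.

1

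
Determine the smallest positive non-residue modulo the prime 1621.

2

(2/1621) = −1, so 2 is the smallest positive non-residue mod 1621.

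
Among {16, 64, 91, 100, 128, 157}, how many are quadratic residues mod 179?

3

(16/179) = +1 → QR.
(64/179) = +1 → QR.
(91/179) = -1 → non-residue.
(100/179) = +1 → QR.
(128/179) = -1 → non-residue.
(157/179) = -1 → non-residue.
Total quadratic residues among the 6: 3.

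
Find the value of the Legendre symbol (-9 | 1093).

1

First reduce: -9 ≡ 1084 (mod 1093).
Pull out 2^2: since 1093 ≡ 5 (mod 8), (2/1093) = -1, so (2/1093)^2 = +1.
Reciprocity: 271 ≡ 3 and 1093 ≡ 1 (mod 4), so (271/1093) = +(1093/271).
Reduce top mod 271: now compute (9/271).
Reciprocity: 9 ≡ 1 and 271 ≡ 3 (mod 4), so (9/271) = +(271/9).
Reduce top mod 9: now compute (1/9).
Reached (1/9) = 1. Collecting the sign flips along the way, the symbol is +1.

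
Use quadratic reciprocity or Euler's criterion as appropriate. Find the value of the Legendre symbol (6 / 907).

Euler's criterion: (6/907) ≡ 6^453 (mod 907).
6^2 ≡ 36 (mod 907)
6^4 ≡ 389 (mod 907)
6^8 ≡ 759 (mod 907)
6^16 ≡ 136 (mod 907)
6^32 ≡ 356 (mod 907)
6^64 ≡ 663 (mod 907)
6^128 ≡ 581 (mod 907)
6^256 ≡ 157 (mod 907)
6^453 = 6^(256+128+64+4+1) ≡ 1 (mod 907).
Result is 1, so (6/907) = 1.

1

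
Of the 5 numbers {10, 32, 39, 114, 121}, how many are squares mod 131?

3

(10/131) = -1 → non-residue.
(32/131) = -1 → non-residue.
(39/131) = +1 → QR.
(114/131) = +1 → QR.
(121/131) = +1 → QR.
Total quadratic residues among the 5: 3.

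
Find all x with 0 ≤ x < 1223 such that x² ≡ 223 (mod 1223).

417, 806

Since 1223 ≡ 3 (mod 4), a square root of 223 is 223^((1223+1)/4) = 223^306 mod 1223.
Repeated squaring: 223^2≡809, 223^4≡176, 223^8≡401, 223^16≡588, 223^32≡858, 223^64≡1141, 223^128≡609, 223^256≡312 (mod 1223).
223^306 = 223^(256+32+16+2) ≡ 417 (mod 1223).
Check: 417² = 173889 ≡ 223 (mod 1223). The two roots are 417 and 806.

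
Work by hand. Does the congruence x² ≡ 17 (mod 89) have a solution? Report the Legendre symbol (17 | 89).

Euler's criterion: (17/89) ≡ 17^44 (mod 89).
17^2 ≡ 22 (mod 89)
17^4 ≡ 39 (mod 89)
17^8 ≡ 8 (mod 89)
17^16 ≡ 64 (mod 89)
17^32 ≡ 2 (mod 89)
17^44 = 17^(32+8+4) ≡ 1 (mod 89).
Result is 1, so (17/89) = 1.

1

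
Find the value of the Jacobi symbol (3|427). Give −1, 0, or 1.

Reciprocity: 3 ≡ 3 and 427 ≡ 3 (mod 4), so (3/427) = −(427/3).
Reduce top mod 3: now compute (1/3).
Reached (1/3) = 1. Collecting the sign flips along the way, the symbol is -1.

-1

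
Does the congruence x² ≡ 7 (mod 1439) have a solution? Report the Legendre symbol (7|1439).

Reciprocity: 7 ≡ 3 and 1439 ≡ 3 (mod 4), so (7/1439) = −(1439/7).
Reduce top mod 7: now compute (4/7).
Pull out 2^2: since 7 ≡ 7 (mod 8), (2/7) = +1, so (2/7)^2 = +1.
Reached (1/7) = 1. Collecting the sign flips along the way, the symbol is -1.

-1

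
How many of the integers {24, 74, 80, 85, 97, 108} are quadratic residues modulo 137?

1

(24/137) = -1 → non-residue.
(74/137) = +1 → QR.
(80/137) = -1 → non-residue.
(85/137) = -1 → non-residue.
(97/137) = -1 → non-residue.
(108/137) = -1 → non-residue.
Total quadratic residues among the 6: 1.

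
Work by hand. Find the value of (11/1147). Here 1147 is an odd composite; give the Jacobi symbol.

Reciprocity: 11 ≡ 3 and 1147 ≡ 3 (mod 4), so (11/1147) = −(1147/11).
Reduce top mod 11: now compute (3/11).
Reciprocity: 3 ≡ 3 and 11 ≡ 3 (mod 4), so (3/11) = −(11/3).
Reduce top mod 3: now compute (2/3).
Pull out 2: since 3 ≡ 3 (mod 8), (2/3) = -1.
Reached (1/3) = 1. Collecting the sign flips along the way, the symbol is -1.

-1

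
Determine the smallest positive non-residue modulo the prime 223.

3

(2/223) = +1, so 2 is a residue.
(3/223) = −1, so 3 is the smallest positive non-residue mod 223.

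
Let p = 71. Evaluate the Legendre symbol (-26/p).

1

First reduce: -26 ≡ 45 (mod 71).
Reciprocity: 45 ≡ 1 and 71 ≡ 3 (mod 4), so (45/71) = +(71/45).
Reduce top mod 45: now compute (26/45).
Pull out 2: since 45 ≡ 5 (mod 8), (2/45) = -1.
Reciprocity: 13 ≡ 1 and 45 ≡ 1 (mod 4), so (13/45) = +(45/13).
Reduce top mod 13: now compute (6/13).
Pull out 2: since 13 ≡ 5 (mod 8), (2/13) = -1.
Reciprocity: 3 ≡ 3 and 13 ≡ 1 (mod 4), so (3/13) = +(13/3).
Reduce top mod 3: now compute (1/3).
Reached (1/3) = 1. Collecting the sign flips along the way, the symbol is +1.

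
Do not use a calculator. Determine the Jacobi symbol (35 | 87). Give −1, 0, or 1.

-1

Reciprocity: 35 ≡ 3 and 87 ≡ 3 (mod 4), so (35/87) = −(87/35).
Reduce top mod 35: now compute (17/35).
Reciprocity: 17 ≡ 1 and 35 ≡ 3 (mod 4), so (17/35) = +(35/17).
Reduce top mod 17: now compute (1/17).
Reached (1/17) = 1. Collecting the sign flips along the way, the symbol is -1.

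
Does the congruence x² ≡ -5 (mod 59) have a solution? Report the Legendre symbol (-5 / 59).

First reduce: -5 ≡ 54 (mod 59).
Pull out 2: since 59 ≡ 3 (mod 8), (2/59) = -1.
Reciprocity: 27 ≡ 3 and 59 ≡ 3 (mod 4), so (27/59) = −(59/27).
Reduce top mod 27: now compute (5/27).
Reciprocity: 5 ≡ 1 and 27 ≡ 3 (mod 4), so (5/27) = +(27/5).
Reduce top mod 5: now compute (2/5).
Pull out 2: since 5 ≡ 5 (mod 8), (2/5) = -1.
Reached (1/5) = 1. Collecting the sign flips along the way, the symbol is -1.

-1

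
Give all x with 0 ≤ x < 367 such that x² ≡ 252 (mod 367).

85, 282

Since 367 ≡ 3 (mod 4), a square root of 252 is 252^((367+1)/4) = 252^92 mod 367.
Repeated squaring: 252^2≡13, 252^4≡169, 252^8≡302, 252^16≡188, 252^32≡112, 252^64≡66 (mod 367).
252^92 = 252^(64+16+8+4) ≡ 85 (mod 367).
Check: 85² = 7225 ≡ 252 (mod 367). The two roots are 85 and 282.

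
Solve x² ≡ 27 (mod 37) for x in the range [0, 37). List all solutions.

37 ≡ 1 (mod 4), so we find a root by search.
Trying successive values, 8² = 64 ≡ 27 (mod 37). The other root is 37 − 8 = 29.

8, 29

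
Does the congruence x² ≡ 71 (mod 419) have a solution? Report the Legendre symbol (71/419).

-1

Reciprocity: 71 ≡ 3 and 419 ≡ 3 (mod 4), so (71/419) = −(419/71).
Reduce top mod 71: now compute (64/71).
Pull out 2^6: since 71 ≡ 7 (mod 8), (2/71) = +1, so (2/71)^6 = +1.
Reached (1/71) = 1. Collecting the sign flips along the way, the symbol is -1.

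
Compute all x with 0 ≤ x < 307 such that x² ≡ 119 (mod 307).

147, 160

Since 307 ≡ 3 (mod 4), a square root of 119 is 119^((307+1)/4) = 119^77 mod 307.
Repeated squaring: 119^2≡39, 119^4≡293, 119^8≡196, 119^16≡41, 119^32≡146, 119^64≡133 (mod 307).
119^77 = 119^(64+8+4+1) ≡ 160 (mod 307).
Check: 160² = 25600 ≡ 119 (mod 307). The two roots are 147 and 160.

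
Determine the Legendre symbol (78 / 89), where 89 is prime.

1

Pull out 2: since 89 ≡ 1 (mod 8), (2/89) = +1.
Reciprocity: 39 ≡ 3 and 89 ≡ 1 (mod 4), so (39/89) = +(89/39).
Reduce top mod 39: now compute (11/39).
Reciprocity: 11 ≡ 3 and 39 ≡ 3 (mod 4), so (11/39) = −(39/11).
Reduce top mod 11: now compute (6/11).
Pull out 2: since 11 ≡ 3 (mod 8), (2/11) = -1.
Reciprocity: 3 ≡ 3 and 11 ≡ 3 (mod 4), so (3/11) = −(11/3).
Reduce top mod 3: now compute (2/3).
Pull out 2: since 3 ≡ 3 (mod 8), (2/3) = -1.
Reached (1/3) = 1. Collecting the sign flips along the way, the symbol is +1.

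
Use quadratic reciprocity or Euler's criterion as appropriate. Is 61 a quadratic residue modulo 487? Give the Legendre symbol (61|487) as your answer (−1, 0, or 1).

Reciprocity: 61 ≡ 1 and 487 ≡ 3 (mod 4), so (61/487) = +(487/61).
Reduce top mod 61: now compute (60/61).
Pull out 2^2: since 61 ≡ 5 (mod 8), (2/61) = -1, so (2/61)^2 = +1.
Reciprocity: 15 ≡ 3 and 61 ≡ 1 (mod 4), so (15/61) = +(61/15).
Reduce top mod 15: now compute (1/15).
Reached (1/15) = 1. Collecting the sign flips along the way, the symbol is +1.

1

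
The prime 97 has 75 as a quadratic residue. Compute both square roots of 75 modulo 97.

47, 50

97 ≡ 1 (mod 4), so we find a root by search.
Trying successive values, 47² = 2209 ≡ 75 (mod 97). The other root is 97 − 47 = 50.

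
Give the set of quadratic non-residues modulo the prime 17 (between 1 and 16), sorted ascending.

Square k = 1,…,8 (k and 17−k give the same square):
1²=1, 2²=4, 3²=9, 4²=16, 5²≡8, 6²≡2, 7²≡15, 8²≡13 (mod 17).
The residues are {1, 2, 4, 8, 9, 13, 15, 16}; the non-residues are the remaining 8 nonzero classes.

3 5 6 7 10 11 12 14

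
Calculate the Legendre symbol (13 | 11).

-1

First reduce: 13 ≡ 2 (mod 11).
Pull out 2: since 11 ≡ 3 (mod 8), (2/11) = -1.
Reached (1/11) = 1. Collecting the sign flips along the way, the symbol is -1.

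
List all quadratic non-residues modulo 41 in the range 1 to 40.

Square k = 1,…,20 (k and 41−k give the same square):
1²=1, 2²=4, 3²=9, 4²=16, 5²=25, 6²=36, 7²≡8, 8²≡23, 9²≡40, 10²≡18, 11²≡39, 12²≡21, 13²≡5, 14²≡32, 15²≡20, 16²≡10, 17²≡2, 18²≡37, 19²≡33, 20²≡31 (mod 41).
The residues are {1, 2, 4, 5, 8, 9, 10, 16, 18, 20, 21, 23, 25, 31, 32, 33, 36, 37, 39, 40}; the non-residues are the remaining 20 nonzero classes.

3, 6, 7, 11, 12, 13, 14, 15, 17, 19, 22, 24, 26, 27, 28, 29, 30, 34, 35, 38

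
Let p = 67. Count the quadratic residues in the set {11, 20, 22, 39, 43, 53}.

(11/67) = -1 → non-residue.
(20/67) = -1 → non-residue.
(22/67) = +1 → QR.
(39/67) = +1 → QR.
(43/67) = -1 → non-residue.
(53/67) = -1 → non-residue.
Total quadratic residues among the 6: 2.

2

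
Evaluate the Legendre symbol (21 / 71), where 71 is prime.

-1

Reciprocity: 21 ≡ 1 and 71 ≡ 3 (mod 4), so (21/71) = +(71/21).
Reduce top mod 21: now compute (8/21).
Pull out 2^3: since 21 ≡ 5 (mod 8), (2/21) = -1, so (2/21)^3 = -1.
Reached (1/21) = 1. Collecting the sign flips along the way, the symbol is -1.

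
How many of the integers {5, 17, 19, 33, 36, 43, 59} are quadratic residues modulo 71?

(5/71) = +1 → QR.
(17/71) = -1 → non-residue.
(19/71) = +1 → QR.
(33/71) = -1 → non-residue.
(36/71) = +1 → QR.
(43/71) = +1 → QR.
(59/71) = -1 → non-residue.
Total quadratic residues among the 7: 4.

4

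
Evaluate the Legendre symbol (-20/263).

1

Euler's criterion: (-20/263) ≡ 243^131 (mod 263).
243^2 ≡ 137 (mod 263)
243^4 ≡ 96 (mod 263)
243^8 ≡ 11 (mod 263)
243^16 ≡ 121 (mod 263)
243^32 ≡ 176 (mod 263)
243^64 ≡ 205 (mod 263)
243^128 ≡ 208 (mod 263)
243^131 = 243^(128+2+1) ≡ 1 (mod 263).
Result is 1, so (-20/263) = 1.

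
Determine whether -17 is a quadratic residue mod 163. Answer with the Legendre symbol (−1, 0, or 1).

1

Euler's criterion: (-17/163) ≡ 146^81 (mod 163).
146^2 ≡ 126 (mod 163)
146^4 ≡ 65 (mod 163)
146^8 ≡ 150 (mod 163)
146^16 ≡ 6 (mod 163)
146^32 ≡ 36 (mod 163)
146^64 ≡ 155 (mod 163)
146^81 = 146^(64+16+1) ≡ 1 (mod 163).
Result is 1, so (-17/163) = 1.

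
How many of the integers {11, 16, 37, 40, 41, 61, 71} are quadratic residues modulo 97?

(11/97) = +1 → QR.
(16/97) = +1 → QR.
(37/97) = -1 → non-residue.
(40/97) = -1 → non-residue.
(41/97) = -1 → non-residue.
(61/97) = +1 → QR.
(71/97) = -1 → non-residue.
Total quadratic residues among the 7: 3.

3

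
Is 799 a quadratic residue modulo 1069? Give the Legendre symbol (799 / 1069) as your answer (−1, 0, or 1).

-1

Euler's criterion: (799/1069) ≡ 799^534 (mod 1069).
799^2 ≡ 208 (mod 1069)
799^4 ≡ 504 (mod 1069)
799^8 ≡ 663 (mod 1069)
799^16 ≡ 210 (mod 1069)
799^32 ≡ 271 (mod 1069)
799^64 ≡ 749 (mod 1069)
799^128 ≡ 845 (mod 1069)
799^256 ≡ 1002 (mod 1069)
799^512 ≡ 213 (mod 1069)
799^534 = 799^(512+16+4+2) ≡ 1068 (mod 1069).
Result is 1068 ≡ −1, so (799/1069) = −1.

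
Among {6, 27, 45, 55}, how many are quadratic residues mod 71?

3

(6/71) = +1 → QR.
(27/71) = +1 → QR.
(45/71) = +1 → QR.
(55/71) = -1 → non-residue.
Total quadratic residues among the 4: 3.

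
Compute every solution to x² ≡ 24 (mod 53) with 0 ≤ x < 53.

17, 36

53 ≡ 1 (mod 4), so we find a root by search.
Trying successive values, 17² = 289 ≡ 24 (mod 53). The other root is 53 − 17 = 36.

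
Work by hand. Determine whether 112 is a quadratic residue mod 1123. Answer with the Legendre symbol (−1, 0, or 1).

Euler's criterion: (112/1123) ≡ 112^561 (mod 1123).
112^2 ≡ 191 (mod 1123)
112^4 ≡ 545 (mod 1123)
112^8 ≡ 553 (mod 1123)
112^16 ≡ 353 (mod 1123)
112^32 ≡ 1079 (mod 1123)
112^64 ≡ 813 (mod 1123)
112^128 ≡ 645 (mod 1123)
112^256 ≡ 515 (mod 1123)
112^512 ≡ 197 (mod 1123)
112^561 = 112^(512+32+16+1) ≡ 1 (mod 1123).
Result is 1, so (112/1123) = 1.

1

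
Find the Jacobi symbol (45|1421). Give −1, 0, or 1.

1

Reciprocity: 45 ≡ 1 and 1421 ≡ 1 (mod 4), so (45/1421) = +(1421/45).
Reduce top mod 45: now compute (26/45).
Pull out 2: since 45 ≡ 5 (mod 8), (2/45) = -1.
Reciprocity: 13 ≡ 1 and 45 ≡ 1 (mod 4), so (13/45) = +(45/13).
Reduce top mod 13: now compute (6/13).
Pull out 2: since 13 ≡ 5 (mod 8), (2/13) = -1.
Reciprocity: 3 ≡ 3 and 13 ≡ 1 (mod 4), so (3/13) = +(13/3).
Reduce top mod 3: now compute (1/3).
Reached (1/3) = 1. Collecting the sign flips along the way, the symbol is +1.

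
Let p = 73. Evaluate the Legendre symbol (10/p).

Pull out 2: since 73 ≡ 1 (mod 8), (2/73) = +1.
Reciprocity: 5 ≡ 1 and 73 ≡ 1 (mod 4), so (5/73) = +(73/5).
Reduce top mod 5: now compute (3/5).
Reciprocity: 3 ≡ 3 and 5 ≡ 1 (mod 4), so (3/5) = +(5/3).
Reduce top mod 3: now compute (2/3).
Pull out 2: since 3 ≡ 3 (mod 8), (2/3) = -1.
Reached (1/3) = 1. Collecting the sign flips along the way, the symbol is -1.

-1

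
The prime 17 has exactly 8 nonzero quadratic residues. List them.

Square k = 1,…,8 (k and 17−k give the same square):
1²=1, 2²=4, 3²=9, 4²=16, 5²≡8, 6²≡2, 7²≡15, 8²≡13 (mod 17).
So the quadratic residues mod 17 are {1, 2, 4, 8, 9, 13, 15, 16}.

1 2 4 8 9 13 15 16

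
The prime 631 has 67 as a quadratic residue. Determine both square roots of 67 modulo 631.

Since 631 ≡ 3 (mod 4), a square root of 67 is 67^((631+1)/4) = 67^158 mod 631.
Repeated squaring: 67^2≡72, 67^4≡136, 67^8≡197, 67^16≡318, 67^32≡164, 67^64≡394, 67^128≡10 (mod 631).
67^158 = 67^(128+16+8+4+2) ≡ 163 (mod 631).
Check: 163² = 26569 ≡ 67 (mod 631). The two roots are 163 and 468.

163, 468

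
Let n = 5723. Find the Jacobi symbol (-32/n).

1

First reduce: -32 ≡ 5691 (mod 5723).
Reciprocity: 5691 ≡ 3 and 5723 ≡ 3 (mod 4), so (5691/5723) = −(5723/5691).
Reduce top mod 5691: now compute (32/5691).
Pull out 2^5: since 5691 ≡ 3 (mod 8), (2/5691) = -1, so (2/5691)^5 = -1.
Reached (1/5691) = 1. Collecting the sign flips along the way, the symbol is +1.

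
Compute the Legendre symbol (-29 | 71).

-1

First reduce: -29 ≡ 42 (mod 71).
Pull out 2: since 71 ≡ 7 (mod 8), (2/71) = +1.
Reciprocity: 21 ≡ 1 and 71 ≡ 3 (mod 4), so (21/71) = +(71/21).
Reduce top mod 21: now compute (8/21).
Pull out 2^3: since 21 ≡ 5 (mod 8), (2/21) = -1, so (2/21)^3 = -1.
Reached (1/21) = 1. Collecting the sign flips along the way, the symbol is -1.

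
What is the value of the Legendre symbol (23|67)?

1

Euler's criterion: (23/67) ≡ 23^33 (mod 67).
23^2 ≡ 60 (mod 67)
23^4 ≡ 49 (mod 67)
23^8 ≡ 56 (mod 67)
23^16 ≡ 54 (mod 67)
23^32 ≡ 35 (mod 67)
23^33 = 23^(32+1) ≡ 1 (mod 67).
Result is 1, so (23/67) = 1.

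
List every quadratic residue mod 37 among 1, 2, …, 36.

Square k = 1,…,18 (k and 37−k give the same square):
1²=1, 2²=4, 3²=9, 4²=16, 5²=25, 6²=36, 7²≡12, 8²≡27, 9²≡7, 10²≡26, 11²≡10, 12²≡33, 13²≡21, 14²≡11, 15²≡3, 16²≡34, 17²≡30, 18²≡28 (mod 37).
So the quadratic residues mod 37 are {1, 3, 4, 7, 9, 10, 11, 12, 16, 21, 25, 26, 27, 28, 30, 33, 34, 36}.

1, 3, 4, 7, 9, 10, 11, 12, 16, 21, 25, 26, 27, 28, 30, 33, 34, 36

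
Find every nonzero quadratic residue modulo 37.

Square k = 1,…,18 (k and 37−k give the same square):
1²=1, 2²=4, 3²=9, 4²=16, 5²=25, 6²=36, 7²≡12, 8²≡27, 9²≡7, 10²≡26, 11²≡10, 12²≡33, 13²≡21, 14²≡11, 15²≡3, 16²≡34, 17²≡30, 18²≡28 (mod 37).
So the quadratic residues mod 37 are {1, 3, 4, 7, 9, 10, 11, 12, 16, 21, 25, 26, 27, 28, 30, 33, 34, 36}.

1,3,4,7,9,10,11,12,16,21,25,26,27,28,30,33,34,36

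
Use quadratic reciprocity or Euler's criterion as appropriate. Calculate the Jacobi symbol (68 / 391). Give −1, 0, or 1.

Pull out 2^2: since 391 ≡ 7 (mod 8), (2/391) = +1, so (2/391)^2 = +1.
Reciprocity: 17 ≡ 1 and 391 ≡ 3 (mod 4), so (17/391) = +(391/17).
Reduce top mod 17: now compute (0/17).
Top reduces to 0: gcd > 1, so the symbol is 0.

0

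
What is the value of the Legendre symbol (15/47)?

-1

Reciprocity: 15 ≡ 3 and 47 ≡ 3 (mod 4), so (15/47) = −(47/15).
Reduce top mod 15: now compute (2/15).
Pull out 2: since 15 ≡ 7 (mod 8), (2/15) = +1.
Reached (1/15) = 1. Collecting the sign flips along the way, the symbol is -1.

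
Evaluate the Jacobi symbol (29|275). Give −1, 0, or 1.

-1

Reciprocity: 29 ≡ 1 and 275 ≡ 3 (mod 4), so (29/275) = +(275/29).
Reduce top mod 29: now compute (14/29).
Pull out 2: since 29 ≡ 5 (mod 8), (2/29) = -1.
Reciprocity: 7 ≡ 3 and 29 ≡ 1 (mod 4), so (7/29) = +(29/7).
Reduce top mod 7: now compute (1/7).
Reached (1/7) = 1. Collecting the sign flips along the way, the symbol is -1.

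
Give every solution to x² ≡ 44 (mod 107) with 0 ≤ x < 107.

Since 107 ≡ 3 (mod 4), a square root of 44 is 44^((107+1)/4) = 44^27 mod 107.
Repeated squaring: 44^2≡10, 44^4≡100, 44^8≡49, 44^16≡47 (mod 107).
44^27 = 44^(16+8+2+1) ≡ 30 (mod 107).
Check: 30² = 900 ≡ 44 (mod 107). The two roots are 30 and 77.

30, 77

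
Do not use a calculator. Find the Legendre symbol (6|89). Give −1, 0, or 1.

-1

Euler's criterion: (6/89) ≡ 6^44 (mod 89).
6^2 ≡ 36 (mod 89)
6^4 ≡ 50 (mod 89)
6^8 ≡ 8 (mod 89)
6^16 ≡ 64 (mod 89)
6^32 ≡ 2 (mod 89)
6^44 = 6^(32+8+4) ≡ 88 (mod 89).
Result is 88 ≡ −1, so (6/89) = −1.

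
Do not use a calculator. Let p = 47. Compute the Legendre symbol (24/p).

1

Euler's criterion: (24/47) ≡ 24^23 (mod 47).
24^2 ≡ 12 (mod 47)
24^4 ≡ 3 (mod 47)
24^8 ≡ 9 (mod 47)
24^16 ≡ 34 (mod 47)
24^23 = 24^(16+4+2+1) ≡ 1 (mod 47).
Result is 1, so (24/47) = 1.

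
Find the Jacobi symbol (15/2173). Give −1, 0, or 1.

Reciprocity: 15 ≡ 3 and 2173 ≡ 1 (mod 4), so (15/2173) = +(2173/15).
Reduce top mod 15: now compute (13/15).
Reciprocity: 13 ≡ 1 and 15 ≡ 3 (mod 4), so (13/15) = +(15/13).
Reduce top mod 13: now compute (2/13).
Pull out 2: since 13 ≡ 5 (mod 8), (2/13) = -1.
Reached (1/13) = 1. Collecting the sign flips along the way, the symbol is -1.

-1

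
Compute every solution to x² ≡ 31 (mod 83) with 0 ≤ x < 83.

Since 83 ≡ 3 (mod 4), a square root of 31 is 31^((83+1)/4) = 31^21 mod 83.
Repeated squaring: 31^2≡48, 31^4≡63, 31^8≡68, 31^16≡59 (mod 83).
31^21 = 31^(16+4+1) ≡ 23 (mod 83).
Check: 23² = 529 ≡ 31 (mod 83). The two roots are 23 and 60.

23, 60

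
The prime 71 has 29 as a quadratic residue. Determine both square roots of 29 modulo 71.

Since 71 ≡ 3 (mod 4), a square root of 29 is 29^((71+1)/4) = 29^18 mod 71.
Repeated squaring: 29^2≡60, 29^4≡50, 29^8≡15, 29^16≡12 (mod 71).
29^18 = 29^(16+2) ≡ 10 (mod 71).
Check: 10² = 100 ≡ 29 (mod 71). The two roots are 10 and 61.

10, 61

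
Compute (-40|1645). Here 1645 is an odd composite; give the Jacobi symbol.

0

First reduce: -40 ≡ 1605 (mod 1645).
Reciprocity: 1605 ≡ 1 and 1645 ≡ 1 (mod 4), so (1605/1645) = +(1645/1605).
Reduce top mod 1605: now compute (40/1605).
Pull out 2^3: since 1605 ≡ 5 (mod 8), (2/1605) = -1, so (2/1605)^3 = -1.
Reciprocity: 5 ≡ 1 and 1605 ≡ 1 (mod 4), so (5/1605) = +(1605/5).
Reduce top mod 5: now compute (0/5).
Top reduces to 0: gcd > 1, so the symbol is 0.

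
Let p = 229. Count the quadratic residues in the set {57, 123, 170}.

(57/229) = +1 → QR.
(123/229) = -1 → non-residue.
(170/229) = -1 → non-residue.
Total quadratic residues among the 3: 1.

1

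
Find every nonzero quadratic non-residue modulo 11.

Square k = 1,…,5 (k and 11−k give the same square):
1²=1, 2²=4, 3²=9, 4²≡5, 5²≡3 (mod 11).
The residues are {1, 3, 4, 5, 9}; the non-residues are the remaining 5 nonzero classes.

2,6,7,8,10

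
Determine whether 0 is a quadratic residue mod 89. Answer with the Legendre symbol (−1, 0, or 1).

0

Top reduces to 0: gcd > 1, so the symbol is 0.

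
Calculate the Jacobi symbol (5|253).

Reciprocity: 5 ≡ 1 and 253 ≡ 1 (mod 4), so (5/253) = +(253/5).
Reduce top mod 5: now compute (3/5).
Reciprocity: 3 ≡ 3 and 5 ≡ 1 (mod 4), so (3/5) = +(5/3).
Reduce top mod 3: now compute (2/3).
Pull out 2: since 3 ≡ 3 (mod 8), (2/3) = -1.
Reached (1/3) = 1. Collecting the sign flips along the way, the symbol is -1.

-1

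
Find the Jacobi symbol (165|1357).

-1

Reciprocity: 165 ≡ 1 and 1357 ≡ 1 (mod 4), so (165/1357) = +(1357/165).
Reduce top mod 165: now compute (37/165).
Reciprocity: 37 ≡ 1 and 165 ≡ 1 (mod 4), so (37/165) = +(165/37).
Reduce top mod 37: now compute (17/37).
Reciprocity: 17 ≡ 1 and 37 ≡ 1 (mod 4), so (17/37) = +(37/17).
Reduce top mod 17: now compute (3/17).
Reciprocity: 3 ≡ 3 and 17 ≡ 1 (mod 4), so (3/17) = +(17/3).
Reduce top mod 3: now compute (2/3).
Pull out 2: since 3 ≡ 3 (mod 8), (2/3) = -1.
Reached (1/3) = 1. Collecting the sign flips along the way, the symbol is -1.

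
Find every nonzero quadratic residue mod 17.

Square k = 1,…,8 (k and 17−k give the same square):
1²=1, 2²=4, 3²=9, 4²=16, 5²≡8, 6²≡2, 7²≡15, 8²≡13 (mod 17).
So the quadratic residues mod 17 are {1, 2, 4, 8, 9, 13, 15, 16}.

1, 2, 4, 8, 9, 13, 15, 16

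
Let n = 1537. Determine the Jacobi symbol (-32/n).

First reduce: -32 ≡ 1505 (mod 1537).
Reciprocity: 1505 ≡ 1 and 1537 ≡ 1 (mod 4), so (1505/1537) = +(1537/1505).
Reduce top mod 1505: now compute (32/1505).
Pull out 2^5: since 1505 ≡ 1 (mod 8), (2/1505) = +1, so (2/1505)^5 = +1.
Reached (1/1505) = 1. Collecting the sign flips along the way, the symbol is +1.

1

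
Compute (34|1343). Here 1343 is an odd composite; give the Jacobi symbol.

Pull out 2: since 1343 ≡ 7 (mod 8), (2/1343) = +1.
Reciprocity: 17 ≡ 1 and 1343 ≡ 3 (mod 4), so (17/1343) = +(1343/17).
Reduce top mod 17: now compute (0/17).
Top reduces to 0: gcd > 1, so the symbol is 0.

0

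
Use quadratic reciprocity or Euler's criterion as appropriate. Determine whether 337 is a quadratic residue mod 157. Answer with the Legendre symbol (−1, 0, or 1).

First reduce: 337 ≡ 23 (mod 157).
Reciprocity: 23 ≡ 3 and 157 ≡ 1 (mod 4), so (23/157) = +(157/23).
Reduce top mod 23: now compute (19/23).
Reciprocity: 19 ≡ 3 and 23 ≡ 3 (mod 4), so (19/23) = −(23/19).
Reduce top mod 19: now compute (4/19).
Pull out 2^2: since 19 ≡ 3 (mod 8), (2/19) = -1, so (2/19)^2 = +1.
Reached (1/19) = 1. Collecting the sign flips along the way, the symbol is -1.

-1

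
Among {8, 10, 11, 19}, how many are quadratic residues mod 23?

(8/23) = +1 → QR.
(10/23) = -1 → non-residue.
(11/23) = -1 → non-residue.
(19/23) = -1 → non-residue.
Total quadratic residues among the 4: 1.

1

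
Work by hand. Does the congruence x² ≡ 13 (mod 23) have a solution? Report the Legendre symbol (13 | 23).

Reciprocity: 13 ≡ 1 and 23 ≡ 3 (mod 4), so (13/23) = +(23/13).
Reduce top mod 13: now compute (10/13).
Pull out 2: since 13 ≡ 5 (mod 8), (2/13) = -1.
Reciprocity: 5 ≡ 1 and 13 ≡ 1 (mod 4), so (5/13) = +(13/5).
Reduce top mod 5: now compute (3/5).
Reciprocity: 3 ≡ 3 and 5 ≡ 1 (mod 4), so (3/5) = +(5/3).
Reduce top mod 3: now compute (2/3).
Pull out 2: since 3 ≡ 3 (mod 8), (2/3) = -1.
Reached (1/3) = 1. Collecting the sign flips along the way, the symbol is +1.

1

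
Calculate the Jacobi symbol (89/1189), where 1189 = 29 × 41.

1

Reciprocity: 89 ≡ 1 and 1189 ≡ 1 (mod 4), so (89/1189) = +(1189/89).
Reduce top mod 89: now compute (32/89).
Pull out 2^5: since 89 ≡ 1 (mod 8), (2/89) = +1, so (2/89)^5 = +1.
Reached (1/89) = 1. Collecting the sign flips along the way, the symbol is +1.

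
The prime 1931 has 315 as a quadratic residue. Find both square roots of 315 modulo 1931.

338, 1593

Since 1931 ≡ 3 (mod 4), a square root of 315 is 315^((1931+1)/4) = 315^483 mod 1931.
Repeated squaring: 315^2≡744, 315^4≡1270, 315^8≡515, 315^16≡678, 315^32≡106, 315^64≡1581, 315^128≡847, 315^256≡1008 (mod 1931).
315^483 = 315^(256+128+64+32+2+1) ≡ 1593 (mod 1931).
Check: 1593² = 2537649 ≡ 315 (mod 1931). The two roots are 338 and 1593.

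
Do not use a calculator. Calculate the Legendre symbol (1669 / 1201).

First reduce: 1669 ≡ 468 (mod 1201).
Pull out 2^2: since 1201 ≡ 1 (mod 8), (2/1201) = +1, so (2/1201)^2 = +1.
Reciprocity: 117 ≡ 1 and 1201 ≡ 1 (mod 4), so (117/1201) = +(1201/117).
Reduce top mod 117: now compute (31/117).
Reciprocity: 31 ≡ 3 and 117 ≡ 1 (mod 4), so (31/117) = +(117/31).
Reduce top mod 31: now compute (24/31).
Pull out 2^3: since 31 ≡ 7 (mod 8), (2/31) = +1, so (2/31)^3 = +1.
Reciprocity: 3 ≡ 3 and 31 ≡ 3 (mod 4), so (3/31) = −(31/3).
Reduce top mod 3: now compute (1/3).
Reached (1/3) = 1. Collecting the sign flips along the way, the symbol is -1.

-1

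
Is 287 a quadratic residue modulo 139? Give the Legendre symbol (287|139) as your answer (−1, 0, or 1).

1

First reduce: 287 ≡ 9 (mod 139).
Reciprocity: 9 ≡ 1 and 139 ≡ 3 (mod 4), so (9/139) = +(139/9).
Reduce top mod 9: now compute (4/9).
Pull out 2^2: since 9 ≡ 1 (mod 8), (2/9) = +1, so (2/9)^2 = +1.
Reached (1/9) = 1. Collecting the sign flips along the way, the symbol is +1.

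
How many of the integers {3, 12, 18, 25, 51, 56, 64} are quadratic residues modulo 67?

3

(3/67) = -1 → non-residue.
(12/67) = -1 → non-residue.
(18/67) = -1 → non-residue.
(25/67) = +1 → QR.
(51/67) = -1 → non-residue.
(56/67) = +1 → QR.
(64/67) = +1 → QR.
Total quadratic residues among the 7: 3.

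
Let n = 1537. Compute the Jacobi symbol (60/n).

-1

Pull out 2^2: since 1537 ≡ 1 (mod 8), (2/1537) = +1, so (2/1537)^2 = +1.
Reciprocity: 15 ≡ 3 and 1537 ≡ 1 (mod 4), so (15/1537) = +(1537/15).
Reduce top mod 15: now compute (7/15).
Reciprocity: 7 ≡ 3 and 15 ≡ 3 (mod 4), so (7/15) = −(15/7).
Reduce top mod 7: now compute (1/7).
Reached (1/7) = 1. Collecting the sign flips along the way, the symbol is -1.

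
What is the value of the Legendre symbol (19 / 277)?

1

Reciprocity: 19 ≡ 3 and 277 ≡ 1 (mod 4), so (19/277) = +(277/19).
Reduce top mod 19: now compute (11/19).
Reciprocity: 11 ≡ 3 and 19 ≡ 3 (mod 4), so (11/19) = −(19/11).
Reduce top mod 11: now compute (8/11).
Pull out 2^3: since 11 ≡ 3 (mod 8), (2/11) = -1, so (2/11)^3 = -1.
Reached (1/11) = 1. Collecting the sign flips along the way, the symbol is +1.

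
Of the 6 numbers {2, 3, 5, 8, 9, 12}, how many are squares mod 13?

3

(2/13) = -1 → non-residue.
(3/13) = +1 → QR.
(5/13) = -1 → non-residue.
(8/13) = -1 → non-residue.
(9/13) = +1 → QR.
(12/13) = +1 → QR.
Total quadratic residues among the 6: 3.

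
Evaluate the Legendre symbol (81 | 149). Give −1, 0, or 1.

Reciprocity: 81 ≡ 1 and 149 ≡ 1 (mod 4), so (81/149) = +(149/81).
Reduce top mod 81: now compute (68/81).
Pull out 2^2: since 81 ≡ 1 (mod 8), (2/81) = +1, so (2/81)^2 = +1.
Reciprocity: 17 ≡ 1 and 81 ≡ 1 (mod 4), so (17/81) = +(81/17).
Reduce top mod 17: now compute (13/17).
Reciprocity: 13 ≡ 1 and 17 ≡ 1 (mod 4), so (13/17) = +(17/13).
Reduce top mod 13: now compute (4/13).
Pull out 2^2: since 13 ≡ 5 (mod 8), (2/13) = -1, so (2/13)^2 = +1.
Reached (1/13) = 1. Collecting the sign flips along the way, the symbol is +1.

1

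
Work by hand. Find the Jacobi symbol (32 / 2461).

-1

Pull out 2^5: since 2461 ≡ 5 (mod 8), (2/2461) = -1, so (2/2461)^5 = -1.
Reached (1/2461) = 1. Collecting the sign flips along the way, the symbol is -1.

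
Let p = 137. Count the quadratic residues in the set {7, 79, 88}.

2

(7/137) = +1 → QR.
(79/137) = -1 → non-residue.
(88/137) = +1 → QR.
Total quadratic residues among the 3: 2.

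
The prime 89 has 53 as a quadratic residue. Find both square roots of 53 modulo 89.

26, 63

89 ≡ 1 (mod 4), so we find a root by search.
Trying successive values, 26² = 676 ≡ 53 (mod 89). The other root is 89 − 26 = 63.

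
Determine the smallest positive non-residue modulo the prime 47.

5

(2/47) = +1, so 2 is a residue.
(3/47) = +1, so 3 is a residue.
(4/47) = +1, so 4 is a residue.
(5/47) = −1, so 5 is the smallest positive non-residue mod 47.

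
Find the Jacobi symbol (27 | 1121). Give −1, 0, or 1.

-1

Reciprocity: 27 ≡ 3 and 1121 ≡ 1 (mod 4), so (27/1121) = +(1121/27).
Reduce top mod 27: now compute (14/27).
Pull out 2: since 27 ≡ 3 (mod 8), (2/27) = -1.
Reciprocity: 7 ≡ 3 and 27 ≡ 3 (mod 4), so (7/27) = −(27/7).
Reduce top mod 7: now compute (6/7).
Pull out 2: since 7 ≡ 7 (mod 8), (2/7) = +1.
Reciprocity: 3 ≡ 3 and 7 ≡ 3 (mod 4), so (3/7) = −(7/3).
Reduce top mod 3: now compute (1/3).
Reached (1/3) = 1. Collecting the sign flips along the way, the symbol is -1.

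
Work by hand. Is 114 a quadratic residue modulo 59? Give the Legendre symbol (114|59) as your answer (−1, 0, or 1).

-1

Euler's criterion: (114/59) ≡ 55^29 (mod 59).
55^2 ≡ 16 (mod 59)
55^4 ≡ 20 (mod 59)
55^8 ≡ 46 (mod 59)
55^16 ≡ 51 (mod 59)
55^29 = 55^(16+8+4+1) ≡ 58 (mod 59).
Result is 58 ≡ −1, so (114/59) = −1.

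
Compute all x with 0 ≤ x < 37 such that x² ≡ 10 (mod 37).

37 ≡ 1 (mod 4), so we find a root by search.
Trying successive values, 11² = 121 ≡ 10 (mod 37). The other root is 37 − 11 = 26.

11, 26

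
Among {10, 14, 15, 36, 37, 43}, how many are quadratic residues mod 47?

(10/47) = -1 → non-residue.
(14/47) = +1 → QR.
(15/47) = -1 → non-residue.
(36/47) = +1 → QR.
(37/47) = +1 → QR.
(43/47) = -1 → non-residue.
Total quadratic residues among the 6: 3.

3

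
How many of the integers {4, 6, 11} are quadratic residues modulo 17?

(4/17) = +1 → QR.
(6/17) = -1 → non-residue.
(11/17) = -1 → non-residue.
Total quadratic residues among the 3: 1.

1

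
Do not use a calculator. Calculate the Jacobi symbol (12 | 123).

Pull out 2^2: since 123 ≡ 3 (mod 8), (2/123) = -1, so (2/123)^2 = +1.
Reciprocity: 3 ≡ 3 and 123 ≡ 3 (mod 4), so (3/123) = −(123/3).
Reduce top mod 3: now compute (0/3).
Top reduces to 0: gcd > 1, so the symbol is 0.

0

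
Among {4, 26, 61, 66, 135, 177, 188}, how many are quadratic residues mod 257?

4

(4/257) = +1 → QR.
(26/257) = +1 → QR.
(61/257) = +1 → QR.
(66/257) = -1 → non-residue.
(135/257) = +1 → QR.
(177/257) = -1 → non-residue.
(188/257) = -1 → non-residue.
Total quadratic residues among the 7: 4.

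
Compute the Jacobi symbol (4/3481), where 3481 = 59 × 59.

1

Pull out 2^2: since 3481 ≡ 1 (mod 8), (2/3481) = +1, so (2/3481)^2 = +1.
Reached (1/3481) = 1. Collecting the sign flips along the way, the symbol is +1.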